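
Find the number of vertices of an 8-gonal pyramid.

9

A pyramid on an n-gon base has one n-gon and n triangles: V = 8 + 1 = 9, E = 2·8 = 16, F = 8 + 1 = 9.
Check: V − E + F = 9 − 16 + 9 = 2.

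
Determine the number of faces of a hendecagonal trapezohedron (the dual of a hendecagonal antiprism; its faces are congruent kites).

22

The n-trapezohedron (dual of the n-antiprism) has V = 2·11 + 2 = 24, E = 4·11 = 44, F = 2·11 = 22.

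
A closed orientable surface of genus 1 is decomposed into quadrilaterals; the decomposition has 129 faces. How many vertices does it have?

129

χ = 2 − 2·1 = 0, and every face is a square so 4F = 2E.
E = 4·129/2 = 258. Then V = 0 + E − F = 0 + 258 − 129 = 129.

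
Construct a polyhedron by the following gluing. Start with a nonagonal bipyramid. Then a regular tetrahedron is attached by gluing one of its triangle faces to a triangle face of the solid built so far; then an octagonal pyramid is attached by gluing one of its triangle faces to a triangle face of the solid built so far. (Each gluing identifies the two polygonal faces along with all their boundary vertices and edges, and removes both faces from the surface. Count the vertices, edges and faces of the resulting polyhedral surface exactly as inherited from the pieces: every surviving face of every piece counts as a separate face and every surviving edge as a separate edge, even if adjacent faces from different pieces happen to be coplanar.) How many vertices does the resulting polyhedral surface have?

18

A nonagonal bipyramid: V=11, E=27, F=18.
Attach a regular tetrahedron (V=4, E=6, F=4) along a 3-gon: merge 3 vertices and 3 edges, delete both glued faces → V=12, E=30, F=20.
Attach an octagonal pyramid (V=9, E=16, F=9) along a 3-gon: merge 3 vertices and 3 edges, delete both glued faces → V=18, E=43, F=27.
Check: V − E + F = 18 − 43 + 27 = 2.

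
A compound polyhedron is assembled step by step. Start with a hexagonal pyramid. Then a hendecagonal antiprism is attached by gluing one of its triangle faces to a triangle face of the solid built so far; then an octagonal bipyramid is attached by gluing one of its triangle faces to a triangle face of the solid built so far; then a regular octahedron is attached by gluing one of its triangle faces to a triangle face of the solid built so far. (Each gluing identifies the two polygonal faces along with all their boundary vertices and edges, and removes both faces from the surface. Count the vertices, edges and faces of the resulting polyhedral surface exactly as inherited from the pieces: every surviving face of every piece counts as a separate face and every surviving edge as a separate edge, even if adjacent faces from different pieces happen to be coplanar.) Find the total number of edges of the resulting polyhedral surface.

A hexagonal pyramid: V=7, E=12, F=7.
Attach a hendecagonal antiprism (V=22, E=44, F=24) along a 3-gon: merge 3 vertices and 3 edges, delete both glued faces → V=26, E=53, F=29.
Attach an octagonal bipyramid (V=10, E=24, F=16) along a 3-gon: merge 3 vertices and 3 edges, delete both glued faces → V=33, E=74, F=43.
Attach a regular octahedron (V=6, E=12, F=8) along a 3-gon: merge 3 vertices and 3 edges, delete both glued faces → V=36, E=83, F=49.
Check: V − E + F = 36 − 83 + 49 = 2.

83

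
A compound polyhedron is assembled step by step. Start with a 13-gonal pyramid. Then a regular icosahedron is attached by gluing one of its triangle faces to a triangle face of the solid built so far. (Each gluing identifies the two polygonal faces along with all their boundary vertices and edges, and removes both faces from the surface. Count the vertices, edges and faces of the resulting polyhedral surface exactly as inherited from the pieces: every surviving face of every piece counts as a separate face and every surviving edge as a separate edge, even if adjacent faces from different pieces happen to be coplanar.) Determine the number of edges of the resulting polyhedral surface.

A 13-gonal pyramid: V=14, E=26, F=14.
Attach a regular icosahedron (V=12, E=30, F=20) along a 3-gon: merge 3 vertices and 3 edges, delete both glued faces → V=23, E=53, F=32.
Check: V − E + F = 23 − 53 + 32 = 2.

53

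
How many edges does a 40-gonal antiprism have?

An antiprism on an n-gon has two n-gon caps and 2n triangles: V = 2·40 = 80, E = 4·40 = 160, F = 2·40 + 2 = 82.
Check: V − E + F = 80 − 160 + 82 = 2.

160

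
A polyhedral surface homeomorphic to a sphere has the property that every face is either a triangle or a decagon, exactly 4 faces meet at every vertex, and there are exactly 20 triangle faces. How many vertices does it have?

20

Let x be the number of decagons; then F = 20 + x.
Edge–face incidences: 2E = 3·20 + 10·x = 60 + 10x.
Every vertex has degree 4, so 4V = 2E.
Euler: V − E + F = 2 ⇒ (2E)/4 − E + (20 + x) = 2.
Multiply by 8: 2·(2E) − 4·(2E) + 8·(20 + x) = 16, i.e. 160 + 8x − 2·(60 + 10x) = 16.
Collecting terms: −12x + 40 = 16, so −12x = −24, so x = 2.
Then 2E = 60 + 10·2 = 80, so E = 40, V = 2E/4 = 20, F = 20 + 2 = 22.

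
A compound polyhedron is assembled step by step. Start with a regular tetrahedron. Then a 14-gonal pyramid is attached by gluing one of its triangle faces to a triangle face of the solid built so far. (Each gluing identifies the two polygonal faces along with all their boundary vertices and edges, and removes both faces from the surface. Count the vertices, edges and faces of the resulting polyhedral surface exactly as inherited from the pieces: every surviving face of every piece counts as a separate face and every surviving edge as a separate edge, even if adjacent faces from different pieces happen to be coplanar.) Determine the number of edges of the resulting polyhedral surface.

A regular tetrahedron: V=4, E=6, F=4.
Attach a 14-gonal pyramid (V=15, E=28, F=15) along a 3-gon: merge 3 vertices and 3 edges, delete both glued faces → V=16, E=31, F=17.
Check: V − E + F = 16 − 31 + 17 = 2.

31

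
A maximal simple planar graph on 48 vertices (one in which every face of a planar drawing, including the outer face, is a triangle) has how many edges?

In a plane triangulation 3F = 2E and V − E + F = 2, so E = 3V − 6 = 3·48 − 6 = 138.

138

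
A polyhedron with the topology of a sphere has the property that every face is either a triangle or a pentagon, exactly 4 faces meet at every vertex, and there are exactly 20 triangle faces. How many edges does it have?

Let x be the number of pentagons; then F = 20 + x.
Edge–face incidences: 2E = 3·20 + 5·x = 60 + 5x.
Every vertex has degree 4, so 4V = 2E.
Euler: V − E + F = 2 ⇒ (2E)/4 − E + (20 + x) = 2.
Multiply by 8: 2·(2E) − 4·(2E) + 8·(20 + x) = 16, i.e. 160 + 8x − 2·(60 + 5x) = 16.
Collecting terms: −2x + 40 = 16, so −2x = −24, so x = 12.
Then 2E = 60 + 5·12 = 120, so E = 60, V = 2E/4 = 30, F = 20 + 12 = 32.

60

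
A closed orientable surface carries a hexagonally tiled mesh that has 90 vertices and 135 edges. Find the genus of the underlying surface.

Every face is a hexagon and each edge borders two faces, so 6F = 2·135, giving F = 45.
χ = V − E + F = 90 − 135 + 45 = 0.
For a closed orientable surface χ = 2 − 2g, so g = (2 − (0))/2 = 1.

1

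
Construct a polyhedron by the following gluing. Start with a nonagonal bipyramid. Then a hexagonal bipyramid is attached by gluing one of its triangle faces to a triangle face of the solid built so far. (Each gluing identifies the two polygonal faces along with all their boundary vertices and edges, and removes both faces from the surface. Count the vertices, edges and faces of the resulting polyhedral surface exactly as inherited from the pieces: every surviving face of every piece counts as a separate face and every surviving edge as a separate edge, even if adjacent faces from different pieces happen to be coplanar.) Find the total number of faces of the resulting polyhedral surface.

A nonagonal bipyramid: V=11, E=27, F=18.
Attach a hexagonal bipyramid (V=8, E=18, F=12) along a 3-gon: merge 3 vertices and 3 edges, delete both glued faces → V=16, E=42, F=28.
Check: V − E + F = 16 − 42 + 28 = 2.

28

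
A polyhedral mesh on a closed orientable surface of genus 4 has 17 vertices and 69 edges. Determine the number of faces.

For a closed orientable surface of genus 4, χ = 2 − 2·4 = -6.
F = -6 − V + E = -6 − 17 + 69 = 46.

46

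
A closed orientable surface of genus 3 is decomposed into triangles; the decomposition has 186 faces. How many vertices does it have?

χ = 2 − 2·3 = -4, and every face is a triangle so 3F = 2E.
E = 3·186/2 = 279. Then V = -4 + E − F = -4 + 279 − 186 = 89.

89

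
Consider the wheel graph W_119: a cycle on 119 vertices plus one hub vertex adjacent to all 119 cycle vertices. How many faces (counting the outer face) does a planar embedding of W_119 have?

120

W_119 has V = 119 + 1 = 120 vertices and E = 2·119 = 238 edges.
By Euler's formula F = 2 − V + E = 2 − 120 + 238 = 120.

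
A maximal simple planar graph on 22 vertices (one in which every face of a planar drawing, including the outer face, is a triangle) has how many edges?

60

In a plane triangulation 3F = 2E and V − E + F = 2, so E = 3V − 6 = 3·22 − 6 = 60.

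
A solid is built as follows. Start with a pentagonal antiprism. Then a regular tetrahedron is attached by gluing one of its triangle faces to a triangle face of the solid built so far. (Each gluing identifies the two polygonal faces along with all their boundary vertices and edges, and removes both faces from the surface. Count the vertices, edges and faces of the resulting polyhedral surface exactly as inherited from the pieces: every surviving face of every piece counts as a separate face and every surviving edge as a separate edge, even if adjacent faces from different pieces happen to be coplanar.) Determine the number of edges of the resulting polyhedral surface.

A pentagonal antiprism: V=10, E=20, F=12.
Attach a regular tetrahedron (V=4, E=6, F=4) along a 3-gon: merge 3 vertices and 3 edges, delete both glued faces → V=11, E=23, F=14.
Check: V − E + F = 11 − 23 + 14 = 2.

23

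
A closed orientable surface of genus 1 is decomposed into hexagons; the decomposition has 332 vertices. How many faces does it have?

166

χ = 2 − 2·1 = 0, and every face is a hexagon so 6F = 2E.
V − E + F = 0 with E = 6F/2 gives 332 − (6/2 − 1)·F = 0, so F = 166 and E = 498.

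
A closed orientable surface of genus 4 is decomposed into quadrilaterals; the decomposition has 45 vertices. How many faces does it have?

χ = 2 − 2·4 = -6, and every face is a square so 4F = 2E.
V − E + F = -6 with E = 4F/2 gives 45 − (4/2 − 1)·F = -6, so F = 51 and E = 102.

51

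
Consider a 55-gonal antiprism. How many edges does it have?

An antiprism on an n-gon has two n-gon caps and 2n triangles: V = 2·55 = 110, E = 4·55 = 220, F = 2·55 + 2 = 112.
Check: V − E + F = 110 − 220 + 112 = 2.

220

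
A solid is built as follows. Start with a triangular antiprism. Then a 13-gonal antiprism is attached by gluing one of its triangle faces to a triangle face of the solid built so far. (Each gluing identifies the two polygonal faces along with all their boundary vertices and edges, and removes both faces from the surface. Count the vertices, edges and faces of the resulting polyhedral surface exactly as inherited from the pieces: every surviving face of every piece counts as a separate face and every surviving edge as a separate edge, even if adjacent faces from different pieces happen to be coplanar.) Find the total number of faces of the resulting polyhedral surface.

A triangular antiprism: V=6, E=12, F=8.
Attach a 13-gonal antiprism (V=26, E=52, F=28) along a 3-gon: merge 3 vertices and 3 edges, delete both glued faces → V=29, E=61, F=34.
Check: V − E + F = 29 − 61 + 34 = 2.

34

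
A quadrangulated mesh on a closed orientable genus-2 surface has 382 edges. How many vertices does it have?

189

χ = 2 − 2·2 = -2, and every face is a square so 4F = 2E.
F = 2E/4 = 191. Then V = -2 + E − F = -2 + 382 − 191 = 189.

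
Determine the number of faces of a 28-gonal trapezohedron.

56

The n-trapezohedron (dual of the n-antiprism) has V = 2·28 + 2 = 58, E = 4·28 = 112, F = 2·28 = 56.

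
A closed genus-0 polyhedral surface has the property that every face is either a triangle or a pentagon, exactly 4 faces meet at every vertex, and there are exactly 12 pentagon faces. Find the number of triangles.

Let x be the number of triangles; then F = 12 + x.
Edge–face incidences: 2E = 5·12 + 3·x = 60 + 3x.
Every vertex has degree 4, so 4V = 2E.
Euler: V − E + F = 2 ⇒ (2E)/4 − E + (12 + x) = 2.
Multiply by 8: 2·(2E) − 4·(2E) + 8·(12 + x) = 16, i.e. 96 + 8x − 2·(60 + 3x) = 16.
Collecting terms: 2x − 24 = 16, so 2x = 40, so x = 20.
Then 2E = 60 + 3·20 = 120, so E = 60, V = 2E/4 = 30, F = 12 + 20 = 32.

20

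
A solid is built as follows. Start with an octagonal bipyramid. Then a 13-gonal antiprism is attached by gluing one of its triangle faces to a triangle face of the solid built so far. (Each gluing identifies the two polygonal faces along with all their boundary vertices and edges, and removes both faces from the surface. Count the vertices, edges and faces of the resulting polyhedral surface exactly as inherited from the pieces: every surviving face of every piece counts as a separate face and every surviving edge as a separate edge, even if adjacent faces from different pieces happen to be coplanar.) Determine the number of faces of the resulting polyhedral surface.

42

An octagonal bipyramid: V=10, E=24, F=16.
Attach a 13-gonal antiprism (V=26, E=52, F=28) along a 3-gon: merge 3 vertices and 3 edges, delete both glued faces → V=33, E=73, F=42.
Check: V − E + F = 33 − 73 + 42 = 2.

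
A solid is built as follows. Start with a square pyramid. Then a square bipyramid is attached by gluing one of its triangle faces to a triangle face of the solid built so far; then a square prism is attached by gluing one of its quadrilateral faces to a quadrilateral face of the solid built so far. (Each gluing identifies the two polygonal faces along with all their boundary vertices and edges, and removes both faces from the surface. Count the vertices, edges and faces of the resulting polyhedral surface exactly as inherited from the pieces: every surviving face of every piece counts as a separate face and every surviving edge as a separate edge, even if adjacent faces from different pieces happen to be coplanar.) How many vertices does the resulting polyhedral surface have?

12

A square pyramid: V=5, E=8, F=5.
Attach a square bipyramid (V=6, E=12, F=8) along a 3-gon: merge 3 vertices and 3 edges, delete both glued faces → V=8, E=17, F=11.
Attach a square prism (V=8, E=12, F=6) along a 4-gon: merge 4 vertices and 4 edges, delete both glued faces → V=12, E=25, F=15.
Check: V − E + F = 12 − 25 + 15 = 2.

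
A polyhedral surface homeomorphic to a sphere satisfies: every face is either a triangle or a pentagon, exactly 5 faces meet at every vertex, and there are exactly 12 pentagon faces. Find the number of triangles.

Let x be the number of triangles; then F = 12 + x.
Edge–face incidences: 2E = 5·12 + 3·x = 60 + 3x.
Every vertex has degree 5, so 5V = 2E.
Euler: V − E + F = 2 ⇒ (2E)/5 − E + (12 + x) = 2.
Multiply by 10: 2·(2E) − 5·(2E) + 10·(12 + x) = 20, i.e. 120 + 10x − 3·(60 + 3x) = 20.
Collecting terms: x − 60 = 20, so x = 80.
Then 2E = 60 + 3·80 = 300, so E = 150, V = 2E/5 = 60, F = 12 + 80 = 92.

80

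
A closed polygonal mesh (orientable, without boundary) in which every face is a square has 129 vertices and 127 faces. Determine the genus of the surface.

Every face is a square, so 2E = 4·127 = 508, giving E = 254.
χ = V − E + F = 129 − 254 + 127 = 2.
For a closed orientable surface χ = 2 − 2g, so g = (2 − (2))/2 = 0.

0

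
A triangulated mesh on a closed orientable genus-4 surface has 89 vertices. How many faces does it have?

190

χ = 2 − 2·4 = -6, and every face is a triangle so 3F = 2E.
V − E + F = -6 with E = 3F/2 gives 89 − (3/2 − 1)·F = -6, so F = 190 and E = 285.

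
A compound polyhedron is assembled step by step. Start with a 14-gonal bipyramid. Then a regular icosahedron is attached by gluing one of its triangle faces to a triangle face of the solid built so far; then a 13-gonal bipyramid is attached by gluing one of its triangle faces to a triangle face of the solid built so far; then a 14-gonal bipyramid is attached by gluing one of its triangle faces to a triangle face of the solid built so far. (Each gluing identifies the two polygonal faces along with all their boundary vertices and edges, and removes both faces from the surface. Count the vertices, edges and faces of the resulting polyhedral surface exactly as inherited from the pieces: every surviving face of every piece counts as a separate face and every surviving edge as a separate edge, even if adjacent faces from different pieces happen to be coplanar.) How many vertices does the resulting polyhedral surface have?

A 14-gonal bipyramid: V=16, E=42, F=28.
Attach a regular icosahedron (V=12, E=30, F=20) along a 3-gon: merge 3 vertices and 3 edges, delete both glued faces → V=25, E=69, F=46.
Attach a 13-gonal bipyramid (V=15, E=39, F=26) along a 3-gon: merge 3 vertices and 3 edges, delete both glued faces → V=37, E=105, F=70.
Attach a 14-gonal bipyramid (V=16, E=42, F=28) along a 3-gon: merge 3 vertices and 3 edges, delete both glued faces → V=50, E=144, F=96.
Check: V − E + F = 50 − 144 + 96 = 2.

50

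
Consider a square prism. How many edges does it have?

A prism on an n-gon has two n-gon bases and n rectangular sides: V = 2·4 = 8, E = 3·4 = 12, F = 4 + 2 = 6.

12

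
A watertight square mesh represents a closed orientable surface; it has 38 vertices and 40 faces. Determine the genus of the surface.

Every face is a square, so 2E = 4·40 = 160, giving E = 80.
χ = V − E + F = 38 − 80 + 40 = -2.
For a closed orientable surface χ = 2 − 2g, so g = (2 − (-2))/2 = 2.

2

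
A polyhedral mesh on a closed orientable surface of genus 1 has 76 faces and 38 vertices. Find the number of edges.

114

For a closed orientable surface of genus 1, χ = 2 − 2·1 = 0.
E = V + F − (0) = 38 + 76 − (0) = 114.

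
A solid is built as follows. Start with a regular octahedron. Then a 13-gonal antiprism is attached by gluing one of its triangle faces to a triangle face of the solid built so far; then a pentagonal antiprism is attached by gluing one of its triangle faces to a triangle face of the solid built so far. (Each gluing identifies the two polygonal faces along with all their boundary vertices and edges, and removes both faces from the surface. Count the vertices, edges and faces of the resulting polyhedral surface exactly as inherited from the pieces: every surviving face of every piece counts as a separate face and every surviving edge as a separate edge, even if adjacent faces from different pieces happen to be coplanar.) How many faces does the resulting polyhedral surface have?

A regular octahedron: V=6, E=12, F=8.
Attach a 13-gonal antiprism (V=26, E=52, F=28) along a 3-gon: merge 3 vertices and 3 edges, delete both glued faces → V=29, E=61, F=34.
Attach a pentagonal antiprism (V=10, E=20, F=12) along a 3-gon: merge 3 vertices and 3 edges, delete both glued faces → V=36, E=78, F=44.
Check: V − E + F = 36 − 78 + 44 = 2.

44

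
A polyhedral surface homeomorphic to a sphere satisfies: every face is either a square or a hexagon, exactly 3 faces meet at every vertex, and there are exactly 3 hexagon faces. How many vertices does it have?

14

Let x be the number of squares; then F = 3 + x.
Edge–face incidences: 2E = 6·3 + 4·x = 18 + 4x.
Every vertex has degree 3, so 3V = 2E.
Euler: V − E + F = 2 ⇒ (2E)/3 − E + (3 + x) = 2.
Multiply by 6: 2·(2E) − 3·(2E) + 6·(3 + x) = 12, i.e. 18 + 6x − (18 + 4x) = 12.
Collecting terms: 2x = 12, so x = 6.
Then 2E = 18 + 4·6 = 42, so E = 21, V = 2E/3 = 14, F = 3 + 6 = 9.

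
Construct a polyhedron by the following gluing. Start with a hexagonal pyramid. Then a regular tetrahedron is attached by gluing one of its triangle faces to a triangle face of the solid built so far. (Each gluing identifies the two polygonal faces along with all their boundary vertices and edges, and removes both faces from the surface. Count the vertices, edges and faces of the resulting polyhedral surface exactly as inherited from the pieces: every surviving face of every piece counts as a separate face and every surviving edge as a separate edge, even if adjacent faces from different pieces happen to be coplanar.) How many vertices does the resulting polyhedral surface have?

8

A hexagonal pyramid: V=7, E=12, F=7.
Attach a regular tetrahedron (V=4, E=6, F=4) along a 3-gon: merge 3 vertices and 3 edges, delete both glued faces → V=8, E=15, F=9.
Check: V − E + F = 8 − 15 + 9 = 2.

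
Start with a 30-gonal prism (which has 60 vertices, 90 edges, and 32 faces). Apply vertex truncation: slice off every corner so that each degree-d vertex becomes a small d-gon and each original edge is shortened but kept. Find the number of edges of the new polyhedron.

Truncation replaces each original edge-end by a new vertex, so V′ = 2E = 180.
Each original edge survives, and each old vertex of degree d contributes d new edges; summing degrees gives Σd = 2E, so E′ = E + 2E = 3E = 270.
Each original face survives and each original vertex becomes one new face: F′ = F + V = 92.

270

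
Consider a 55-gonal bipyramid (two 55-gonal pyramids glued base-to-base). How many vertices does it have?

57

A bipyramid over an n-gon has 2n triangular faces and n + 2 vertices: V = 55 + 2 = 57, E = 3·55 = 165, F = 2·55 = 110.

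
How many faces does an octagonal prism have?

10

A prism on an n-gon has two n-gon bases and n rectangular sides: V = 2·8 = 16, E = 3·8 = 24, F = 8 + 2 = 10.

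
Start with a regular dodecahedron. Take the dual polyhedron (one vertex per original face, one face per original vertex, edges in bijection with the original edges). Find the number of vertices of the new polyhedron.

12

The base solid has V = 20, E = 30, F = 12.
The dual swaps V and F and preserves E: V′ = F = 12, E′ = E = 30, F′ = V = 20.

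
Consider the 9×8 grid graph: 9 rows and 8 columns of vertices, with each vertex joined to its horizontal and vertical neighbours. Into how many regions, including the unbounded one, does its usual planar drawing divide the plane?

The grid has V = 9·8 = 72 vertices and E = 9·7 + 8·8 = 127 edges.
F = 2 − V + E = 2 − 72 + 127 = 57.

57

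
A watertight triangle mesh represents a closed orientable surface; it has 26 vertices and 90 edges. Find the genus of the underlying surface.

3

Every face is a triangle and each edge borders two faces, so 3F = 2·90, giving F = 60.
χ = V − E + F = 26 − 90 + 60 = -4.
For a closed orientable surface χ = 2 − 2g, so g = (2 − (-4))/2 = 3.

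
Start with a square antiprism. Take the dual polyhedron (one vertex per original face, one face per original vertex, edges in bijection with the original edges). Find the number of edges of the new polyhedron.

16

The base solid has V = 8, E = 16, F = 10.
The dual swaps V and F and preserves E: V′ = F = 10, E′ = E = 16, F′ = V = 8.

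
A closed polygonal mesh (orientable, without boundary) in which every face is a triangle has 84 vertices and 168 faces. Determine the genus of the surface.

Every face is a triangle, so 2E = 3·168 = 504, giving E = 252.
χ = V − E + F = 84 − 252 + 168 = 0.
For a closed orientable surface χ = 2 − 2g, so g = (2 − (0))/2 = 1.

1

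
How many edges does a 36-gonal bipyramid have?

108

A bipyramid over an n-gon has 2n triangular faces and n + 2 vertices: V = 36 + 2 = 38, E = 3·36 = 108, F = 2·36 = 72.
Check: V − E + F = 38 − 108 + 72 = 2.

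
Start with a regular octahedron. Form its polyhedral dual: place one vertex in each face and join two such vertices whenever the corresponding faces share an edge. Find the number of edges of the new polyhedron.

The base solid has V = 6, E = 12, F = 8.
The dual swaps V and F and preserves E: V′ = F = 8, E′ = E = 12, F′ = V = 6.

12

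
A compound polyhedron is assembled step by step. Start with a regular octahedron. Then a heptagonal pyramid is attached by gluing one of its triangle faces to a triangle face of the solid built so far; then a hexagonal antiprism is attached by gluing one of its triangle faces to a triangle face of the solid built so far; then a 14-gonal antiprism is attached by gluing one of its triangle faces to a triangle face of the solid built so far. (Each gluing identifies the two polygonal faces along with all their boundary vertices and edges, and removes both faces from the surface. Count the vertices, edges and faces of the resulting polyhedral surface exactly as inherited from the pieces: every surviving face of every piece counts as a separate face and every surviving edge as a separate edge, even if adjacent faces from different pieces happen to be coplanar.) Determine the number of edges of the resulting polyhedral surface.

97

A regular octahedron: V=6, E=12, F=8.
Attach a heptagonal pyramid (V=8, E=14, F=8) along a 3-gon: merge 3 vertices and 3 edges, delete both glued faces → V=11, E=23, F=14.
Attach a hexagonal antiprism (V=12, E=24, F=14) along a 3-gon: merge 3 vertices and 3 edges, delete both glued faces → V=20, E=44, F=26.
Attach a 14-gonal antiprism (V=28, E=56, F=30) along a 3-gon: merge 3 vertices and 3 edges, delete both glued faces → V=45, E=97, F=54.
Check: V − E + F = 45 − 97 + 54 = 2.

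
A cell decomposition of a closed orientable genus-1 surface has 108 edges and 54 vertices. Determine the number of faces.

For a closed orientable surface of genus 1, χ = 2 − 2·1 = 0.
F = 0 − V + E = 0 − 54 + 108 = 54.

54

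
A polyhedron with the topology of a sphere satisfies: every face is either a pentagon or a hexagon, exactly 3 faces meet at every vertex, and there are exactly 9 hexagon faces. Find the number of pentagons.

Let x be the number of pentagons; then F = 9 + x.
Edge–face incidences: 2E = 6·9 + 5·x = 54 + 5x.
Every vertex has degree 3, so 3V = 2E.
Euler: V − E + F = 2 ⇒ (2E)/3 − E + (9 + x) = 2.
Multiply by 6: 2·(2E) − 3·(2E) + 6·(9 + x) = 12, i.e. 54 + 6x − (54 + 5x) = 12.
Collecting terms: x = 12.
Then 2E = 54 + 5·12 = 114, so E = 57, V = 2E/3 = 38, F = 9 + 12 = 21.

12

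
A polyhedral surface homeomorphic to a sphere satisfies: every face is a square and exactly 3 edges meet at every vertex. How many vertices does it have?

Each face has 4 edges and each edge borders two faces, so 2E = 4F.
Each vertex has degree 3, so 3V = 2E and hence V = 4F/3.
Euler: V − E + F = 2 ⇒ (4F/3) − (4F/2) + F = 2.
Multiply by 6: (8 − 12 + 6)F = 12, i.e. 2F = 12.
So F = 6, E = 4·6/2 = 12, V = 4·6/3 = 8.

8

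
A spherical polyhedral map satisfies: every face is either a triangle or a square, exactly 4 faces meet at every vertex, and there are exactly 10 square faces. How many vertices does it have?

Let x be the number of triangles; then F = 10 + x.
Edge–face incidences: 2E = 4·10 + 3·x = 40 + 3x.
Every vertex has degree 4, so 4V = 2E.
Euler: V − E + F = 2 ⇒ (2E)/4 − E + (10 + x) = 2.
Multiply by 8: 2·(2E) − 4·(2E) + 8·(10 + x) = 16, i.e. 80 + 8x − 2·(40 + 3x) = 16.
Collecting terms: 2x = 16, so x = 8.
Then 2E = 40 + 3·8 = 64, so E = 32, V = 2E/4 = 16, F = 10 + 8 = 18.

16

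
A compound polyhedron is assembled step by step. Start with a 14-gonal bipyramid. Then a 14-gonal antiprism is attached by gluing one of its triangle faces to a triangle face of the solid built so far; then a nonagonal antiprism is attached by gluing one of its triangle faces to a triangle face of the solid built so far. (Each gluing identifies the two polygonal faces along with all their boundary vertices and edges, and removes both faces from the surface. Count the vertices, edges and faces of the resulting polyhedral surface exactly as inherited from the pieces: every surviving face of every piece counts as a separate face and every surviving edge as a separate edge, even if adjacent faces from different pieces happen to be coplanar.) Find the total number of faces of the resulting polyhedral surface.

74

A 14-gonal bipyramid: V=16, E=42, F=28.
Attach a 14-gonal antiprism (V=28, E=56, F=30) along a 3-gon: merge 3 vertices and 3 edges, delete both glued faces → V=41, E=95, F=56.
Attach a nonagonal antiprism (V=18, E=36, F=20) along a 3-gon: merge 3 vertices and 3 edges, delete both glued faces → V=56, E=128, F=74.
Check: V − E + F = 56 − 128 + 74 = 2.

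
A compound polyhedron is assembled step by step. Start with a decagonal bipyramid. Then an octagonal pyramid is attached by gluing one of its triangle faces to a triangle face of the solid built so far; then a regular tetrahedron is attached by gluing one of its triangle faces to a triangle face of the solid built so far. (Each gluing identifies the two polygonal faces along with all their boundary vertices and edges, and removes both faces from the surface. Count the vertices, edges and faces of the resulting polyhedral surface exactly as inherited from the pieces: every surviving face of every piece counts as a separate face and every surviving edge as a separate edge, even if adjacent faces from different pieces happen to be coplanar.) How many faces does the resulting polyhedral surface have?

29

A decagonal bipyramid: V=12, E=30, F=20.
Attach an octagonal pyramid (V=9, E=16, F=9) along a 3-gon: merge 3 vertices and 3 edges, delete both glued faces → V=18, E=43, F=27.
Attach a regular tetrahedron (V=4, E=6, F=4) along a 3-gon: merge 3 vertices and 3 edges, delete both glued faces → V=19, E=46, F=29.
Check: V − E + F = 19 − 46 + 29 = 2.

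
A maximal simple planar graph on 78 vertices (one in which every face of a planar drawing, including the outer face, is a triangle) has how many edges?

228

In a plane triangulation 3F = 2E and V − E + F = 2, so E = 3V − 6 = 3·78 − 6 = 228.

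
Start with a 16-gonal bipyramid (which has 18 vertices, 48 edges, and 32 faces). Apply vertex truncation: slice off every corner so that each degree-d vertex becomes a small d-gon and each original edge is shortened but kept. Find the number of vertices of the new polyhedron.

Truncation replaces each original edge-end by a new vertex, so V′ = 2E = 96.
Each original edge survives, and each old vertex of degree d contributes d new edges; summing degrees gives Σd = 2E, so E′ = E + 2E = 3E = 144.
Each original face survives and each original vertex becomes one new face: F′ = F + V = 50.

96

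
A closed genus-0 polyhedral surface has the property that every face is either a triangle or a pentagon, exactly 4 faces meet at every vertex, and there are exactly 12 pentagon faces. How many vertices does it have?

Let x be the number of triangles; then F = 12 + x.
Edge–face incidences: 2E = 5·12 + 3·x = 60 + 3x.
Every vertex has degree 4, so 4V = 2E.
Euler: V − E + F = 2 ⇒ (2E)/4 − E + (12 + x) = 2.
Multiply by 8: 2·(2E) − 4·(2E) + 8·(12 + x) = 16, i.e. 96 + 8x − 2·(60 + 3x) = 16.
Collecting terms: 2x − 24 = 16, so 2x = 40, so x = 20.
Then 2E = 60 + 3·20 = 120, so E = 60, V = 2E/4 = 30, F = 12 + 20 = 32.

30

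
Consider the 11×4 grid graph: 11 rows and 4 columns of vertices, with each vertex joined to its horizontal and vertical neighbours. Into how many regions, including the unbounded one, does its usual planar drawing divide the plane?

31

The grid has V = 11·4 = 44 vertices and E = 11·3 + 4·10 = 73 edges.
F = 2 − V + E = 2 − 44 + 73 = 31.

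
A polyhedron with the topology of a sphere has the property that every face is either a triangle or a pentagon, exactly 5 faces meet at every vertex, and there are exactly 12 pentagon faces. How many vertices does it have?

Let x be the number of triangles; then F = 12 + x.
Edge–face incidences: 2E = 5·12 + 3·x = 60 + 3x.
Every vertex has degree 5, so 5V = 2E.
Euler: V − E + F = 2 ⇒ (2E)/5 − E + (12 + x) = 2.
Multiply by 10: 2·(2E) − 5·(2E) + 10·(12 + x) = 20, i.e. 120 + 10x − 3·(60 + 3x) = 20.
Collecting terms: x − 60 = 20, so x = 80.
Then 2E = 60 + 3·80 = 300, so E = 150, V = 2E/5 = 60, F = 12 + 80 = 92.

60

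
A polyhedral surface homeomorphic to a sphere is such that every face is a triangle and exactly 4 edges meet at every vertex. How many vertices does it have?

Each face has 3 edges and each edge borders two faces, so 2E = 3F.
Each vertex has degree 4, so 4V = 2E and hence V = 3F/4.
Euler: V − E + F = 2 ⇒ (3F/4) − (3F/2) + F = 2.
Multiply by 8: (6 − 12 + 8)F = 16, i.e. 2F = 16.
So F = 8, E = 3·8/2 = 12, V = 3·8/4 = 6.

6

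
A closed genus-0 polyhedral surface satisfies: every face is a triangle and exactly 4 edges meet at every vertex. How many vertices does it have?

Each face has 3 edges and each edge borders two faces, so 2E = 3F.
Each vertex has degree 4, so 4V = 2E and hence V = 3F/4.
Euler: V − E + F = 2 ⇒ (3F/4) − (3F/2) + F = 2.
Multiply by 8: (6 − 12 + 8)F = 16, i.e. 2F = 16.
So F = 8, E = 3·8/2 = 12, V = 3·8/4 = 6.

6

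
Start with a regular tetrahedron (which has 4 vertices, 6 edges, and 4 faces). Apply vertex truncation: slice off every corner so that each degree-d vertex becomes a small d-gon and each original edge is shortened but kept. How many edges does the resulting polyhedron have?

Truncation replaces each original edge-end by a new vertex, so V′ = 2E = 12.
Each original edge survives, and each old vertex of degree d contributes d new edges; summing degrees gives Σd = 2E, so E′ = E + 2E = 3E = 18.
Each original face survives and each original vertex becomes one new face: F′ = F + V = 8.

18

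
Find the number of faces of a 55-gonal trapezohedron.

The n-trapezohedron (dual of the n-antiprism) has V = 2·55 + 2 = 112, E = 4·55 = 220, F = 2·55 = 110.

110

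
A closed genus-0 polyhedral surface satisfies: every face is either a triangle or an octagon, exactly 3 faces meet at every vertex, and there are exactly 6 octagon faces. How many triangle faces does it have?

Let x be the number of triangles; then F = 6 + x.
Edge–face incidences: 2E = 8·6 + 3·x = 48 + 3x.
Every vertex has degree 3, so 3V = 2E.
Euler: V − E + F = 2 ⇒ (2E)/3 − E + (6 + x) = 2.
Multiply by 6: 2·(2E) − 3·(2E) + 6·(6 + x) = 12, i.e. 36 + 6x − (48 + 3x) = 12.
Collecting terms: 3x − 12 = 12, so 3x = 24, so x = 8.
Then 2E = 48 + 3·8 = 72, so E = 36, V = 2E/3 = 24, F = 6 + 8 = 14.

8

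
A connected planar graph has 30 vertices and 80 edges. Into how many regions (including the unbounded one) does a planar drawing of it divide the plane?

52

Euler's formula for a connected plane graph: V − E + F = 2, so F = 2 − 30 + 80 = 52.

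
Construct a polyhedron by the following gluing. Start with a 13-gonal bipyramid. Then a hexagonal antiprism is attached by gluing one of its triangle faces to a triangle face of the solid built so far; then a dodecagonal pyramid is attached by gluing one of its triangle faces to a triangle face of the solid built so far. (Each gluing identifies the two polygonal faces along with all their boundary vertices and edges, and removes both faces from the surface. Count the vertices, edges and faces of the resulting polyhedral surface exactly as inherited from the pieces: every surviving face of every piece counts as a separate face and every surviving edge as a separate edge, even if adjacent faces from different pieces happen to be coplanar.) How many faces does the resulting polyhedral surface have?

A 13-gonal bipyramid: V=15, E=39, F=26.
Attach a hexagonal antiprism (V=12, E=24, F=14) along a 3-gon: merge 3 vertices and 3 edges, delete both glued faces → V=24, E=60, F=38.
Attach a dodecagonal pyramid (V=13, E=24, F=13) along a 3-gon: merge 3 vertices and 3 edges, delete both glued faces → V=34, E=81, F=49.
Check: V − E + F = 34 − 81 + 49 = 2.

49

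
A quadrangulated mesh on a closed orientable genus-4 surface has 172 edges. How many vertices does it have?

80

χ = 2 − 2·4 = -6, and every face is a square so 4F = 2E.
F = 2E/4 = 86. Then V = -6 + E − F = -6 + 172 − 86 = 80.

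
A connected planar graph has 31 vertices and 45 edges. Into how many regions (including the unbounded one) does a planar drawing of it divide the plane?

Euler's formula for a connected plane graph: V − E + F = 2, so F = 2 − 31 + 45 = 16.

16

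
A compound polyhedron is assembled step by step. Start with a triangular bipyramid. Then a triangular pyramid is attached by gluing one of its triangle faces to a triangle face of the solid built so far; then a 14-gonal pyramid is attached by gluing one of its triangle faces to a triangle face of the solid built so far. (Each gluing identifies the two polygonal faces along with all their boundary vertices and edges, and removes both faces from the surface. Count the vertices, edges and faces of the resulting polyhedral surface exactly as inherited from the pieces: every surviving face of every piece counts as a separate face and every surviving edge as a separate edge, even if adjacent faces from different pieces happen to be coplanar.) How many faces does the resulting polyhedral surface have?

21

A triangular bipyramid: V=5, E=9, F=6.
Attach a triangular pyramid (V=4, E=6, F=4) along a 3-gon: merge 3 vertices and 3 edges, delete both glued faces → V=6, E=12, F=8.
Attach a 14-gonal pyramid (V=15, E=28, F=15) along a 3-gon: merge 3 vertices and 3 edges, delete both glued faces → V=18, E=37, F=21.
Check: V − E + F = 18 − 37 + 21 = 2.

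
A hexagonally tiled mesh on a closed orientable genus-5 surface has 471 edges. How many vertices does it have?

306

χ = 2 − 2·5 = -8, and every face is a hexagon so 6F = 2E.
F = 2E/6 = 157. Then V = -8 + E − F = -8 + 471 − 157 = 306.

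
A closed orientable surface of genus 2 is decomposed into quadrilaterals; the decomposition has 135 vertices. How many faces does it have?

χ = 2 − 2·2 = -2, and every face is a square so 4F = 2E.
V − E + F = -2 with E = 4F/2 gives 135 − (4/2 − 1)·F = -2, so F = 137 and E = 274.

137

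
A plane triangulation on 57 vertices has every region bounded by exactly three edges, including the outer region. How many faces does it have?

110

In a plane triangulation 3F = 2E and V − E + F = 2, so F = 2V − 4 = 2·57 − 4 = 110.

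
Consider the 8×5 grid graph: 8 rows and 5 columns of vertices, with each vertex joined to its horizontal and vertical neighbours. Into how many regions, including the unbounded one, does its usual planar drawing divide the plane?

29

The grid has V = 8·5 = 40 vertices and E = 8·4 + 5·7 = 67 edges.
F = 2 − V + E = 2 − 40 + 67 = 29.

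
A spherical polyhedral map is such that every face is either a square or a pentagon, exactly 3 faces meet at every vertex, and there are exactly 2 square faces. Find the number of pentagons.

8

Let x be the number of pentagons; then F = 2 + x.
Edge–face incidences: 2E = 4·2 + 5·x = 8 + 5x.
Every vertex has degree 3, so 3V = 2E.
Euler: V − E + F = 2 ⇒ (2E)/3 − E + (2 + x) = 2.
Multiply by 6: 2·(2E) − 3·(2E) + 6·(2 + x) = 12, i.e. 12 + 6x − (8 + 5x) = 12.
Collecting terms: x + 4 = 12, so x = 8.
Then 2E = 8 + 5·8 = 48, so E = 24, V = 2E/3 = 16, F = 2 + 8 = 10.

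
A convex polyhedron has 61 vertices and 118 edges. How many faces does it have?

Here V − E + F = 2.
F = 2 − V + E = 2 − 61 + 118 = 59.

59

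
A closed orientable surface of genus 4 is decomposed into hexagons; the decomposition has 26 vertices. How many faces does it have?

16

χ = 2 − 2·4 = -6, and every face is a hexagon so 6F = 2E.
V − E + F = -6 with E = 6F/2 gives 26 − (6/2 − 1)·F = -6, so F = 16 and E = 48.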